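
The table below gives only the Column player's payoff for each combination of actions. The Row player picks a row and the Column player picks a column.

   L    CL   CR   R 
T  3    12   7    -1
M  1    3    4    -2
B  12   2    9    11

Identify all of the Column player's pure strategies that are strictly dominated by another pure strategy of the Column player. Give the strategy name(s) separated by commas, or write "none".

Nothing dominates L: CL at B (12>2); CR at B (12>9); R at T (3>-1).
CL: no other strategy beats it everywhere (L at T (12>3); CR at T (12>7); R at T (12>-1)).
CR is not dominated — it holds its own against L at T (7>3); CL at M (4>3); R at T (7>-1).
L strictly dominates R — T: 3>-1, M: 1>-2, B: 12>11.

R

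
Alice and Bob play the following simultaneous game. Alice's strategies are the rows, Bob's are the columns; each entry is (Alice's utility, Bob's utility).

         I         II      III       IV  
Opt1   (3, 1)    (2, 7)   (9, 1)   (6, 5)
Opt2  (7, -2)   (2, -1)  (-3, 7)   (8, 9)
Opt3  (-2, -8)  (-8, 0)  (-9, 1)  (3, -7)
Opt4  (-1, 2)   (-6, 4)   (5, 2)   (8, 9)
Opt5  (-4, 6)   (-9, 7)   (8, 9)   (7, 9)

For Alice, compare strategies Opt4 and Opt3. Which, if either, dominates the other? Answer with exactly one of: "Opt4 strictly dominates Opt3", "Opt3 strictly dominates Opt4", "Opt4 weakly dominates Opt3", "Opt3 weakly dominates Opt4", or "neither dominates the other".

Opt4's payoffs vs Opt3's, by Bob's action — I: -1>-2, II: -6>-8, III: 5>-9, IV: 8>3.
Opt4 gives a strictly higher payoff against every action of Bob, so Opt4 strictly dominates Opt3.

Opt4 strictly dominates Opt3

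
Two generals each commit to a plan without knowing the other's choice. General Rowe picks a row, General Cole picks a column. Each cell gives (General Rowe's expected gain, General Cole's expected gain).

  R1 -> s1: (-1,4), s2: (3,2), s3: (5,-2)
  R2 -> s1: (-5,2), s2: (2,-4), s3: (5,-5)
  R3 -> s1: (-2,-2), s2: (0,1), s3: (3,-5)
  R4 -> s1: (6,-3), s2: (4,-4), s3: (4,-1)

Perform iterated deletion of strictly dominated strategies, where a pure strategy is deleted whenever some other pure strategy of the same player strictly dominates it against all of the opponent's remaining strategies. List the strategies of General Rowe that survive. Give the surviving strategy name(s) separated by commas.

R1, R2, R4

For General Rowe, R1 strictly dominates R3 on the remaining columns (s1: -1>-2, s2: 3>0, s3: 5>3); eliminate R3.
For General Cole, s1 strictly dominates s2 on the remaining rows (R1: 4>2, R2: 2>-4, R4: -3>-4); eliminate s2.
Among the remaining strategies, none is strictly dominated by another pure strategy of the same player, so the elimination stops.
Surviving strategies — General Rowe: {R1, R2, R4}; General Cole: {s1, s3}.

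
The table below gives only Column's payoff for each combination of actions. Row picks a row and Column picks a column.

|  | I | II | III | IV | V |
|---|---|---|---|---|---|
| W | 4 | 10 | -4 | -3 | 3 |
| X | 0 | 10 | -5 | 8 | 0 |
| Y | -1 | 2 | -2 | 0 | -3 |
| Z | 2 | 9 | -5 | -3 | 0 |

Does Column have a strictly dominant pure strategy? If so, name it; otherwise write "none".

II vs I: W: 10>4, X: 10>0, Y: 2>-1, Z: 9>2.
II vs III: W: 10>-4, X: 10>-5, Y: 2>-2, Z: 9>-5.
II vs IV: W: 10>-3, X: 10>8, Y: 2>0, Z: 9>-3.
II vs V: W: 10>3, X: 10>0, Y: 2>-3, Z: 9>0.
II strictly beats every other strategy against every opponent action, so it is strictly dominant.

II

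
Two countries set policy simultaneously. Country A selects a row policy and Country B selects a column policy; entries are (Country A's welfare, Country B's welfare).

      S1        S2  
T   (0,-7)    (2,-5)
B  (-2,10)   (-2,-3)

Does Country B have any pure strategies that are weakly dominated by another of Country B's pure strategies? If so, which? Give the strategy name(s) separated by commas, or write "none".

S1: no other strategy beats it everywhere (S2 at B (10>-3)).
S2 is not dominated — it holds its own against S1 at T (-5>-7).

none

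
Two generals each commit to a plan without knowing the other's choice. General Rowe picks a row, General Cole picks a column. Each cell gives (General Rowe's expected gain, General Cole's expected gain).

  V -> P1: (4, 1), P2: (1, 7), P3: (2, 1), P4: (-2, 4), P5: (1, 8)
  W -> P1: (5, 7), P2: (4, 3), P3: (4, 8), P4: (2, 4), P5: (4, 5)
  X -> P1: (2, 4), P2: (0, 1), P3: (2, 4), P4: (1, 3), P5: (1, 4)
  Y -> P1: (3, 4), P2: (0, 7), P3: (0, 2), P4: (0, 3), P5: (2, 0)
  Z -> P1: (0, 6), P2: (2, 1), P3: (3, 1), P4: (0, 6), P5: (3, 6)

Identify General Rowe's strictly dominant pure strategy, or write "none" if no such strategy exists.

W

W vs V: P1: 5>4, P2: 4>1, P3: 4>2, P4: 2>-2, P5: 4>1.
W vs X: P1: 5>2, P2: 4>0, P3: 4>2, P4: 2>1, P5: 4>1.
W vs Y: P1: 5>3, P2: 4>0, P3: 4>0, P4: 2>0, P5: 4>2.
W vs Z: P1: 5>0, P2: 4>2, P3: 4>3, P4: 2>0, P5: 4>3.
W strictly beats every other strategy against every opponent action, so it is strictly dominant.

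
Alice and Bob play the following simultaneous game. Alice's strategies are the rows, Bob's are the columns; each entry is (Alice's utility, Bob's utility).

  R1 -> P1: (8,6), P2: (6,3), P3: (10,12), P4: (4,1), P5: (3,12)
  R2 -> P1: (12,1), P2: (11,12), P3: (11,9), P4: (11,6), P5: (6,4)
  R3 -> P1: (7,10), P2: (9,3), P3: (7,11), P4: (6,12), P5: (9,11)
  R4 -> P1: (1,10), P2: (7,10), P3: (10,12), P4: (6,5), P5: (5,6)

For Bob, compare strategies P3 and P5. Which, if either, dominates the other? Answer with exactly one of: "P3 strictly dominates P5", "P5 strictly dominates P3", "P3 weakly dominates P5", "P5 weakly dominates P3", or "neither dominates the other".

Compare P3 to P5 across every action of Alice: R1: 12=12, R2: 9>4, R3: 11=11, R4: 12>6.
P3 is at least as good everywhere and strictly better somewhere (tied only at R1, R3), so P3 weakly but not strictly dominates P5.

P3 weakly dominates P5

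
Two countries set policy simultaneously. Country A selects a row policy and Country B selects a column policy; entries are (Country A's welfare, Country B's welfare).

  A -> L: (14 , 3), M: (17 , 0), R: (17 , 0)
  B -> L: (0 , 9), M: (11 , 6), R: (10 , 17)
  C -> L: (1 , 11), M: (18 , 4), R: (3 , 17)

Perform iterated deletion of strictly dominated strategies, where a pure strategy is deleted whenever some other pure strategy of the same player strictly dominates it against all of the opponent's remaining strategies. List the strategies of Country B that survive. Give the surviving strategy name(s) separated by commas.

For Country A, A strictly dominates B on the remaining columns (L: 14>0, M: 17>11, R: 17>10); eliminate B.
Column M is eliminated: L beats it against every remaining row (A: 3>0, C: 11>4).
For Country A, A strictly dominates C on the remaining columns (L: 14>1, R: 17>3); eliminate C.
Country B's strategy R is strictly dominated by L (A: 3>0) and is removed.
Among the remaining strategies, none is strictly dominated by another pure strategy of the same player, so the elimination stops.
Surviving strategies — Country A: {A}; Country B: {L}.

L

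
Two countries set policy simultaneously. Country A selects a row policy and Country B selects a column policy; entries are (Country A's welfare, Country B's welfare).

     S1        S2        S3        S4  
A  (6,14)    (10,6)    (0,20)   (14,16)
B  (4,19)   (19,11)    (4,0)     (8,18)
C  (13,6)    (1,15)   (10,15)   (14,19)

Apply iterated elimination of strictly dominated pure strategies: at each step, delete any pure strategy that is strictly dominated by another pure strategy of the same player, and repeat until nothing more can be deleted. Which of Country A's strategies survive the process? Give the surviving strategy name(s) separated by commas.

A, C

Column S2 is eliminated: S4 beats it against every remaining row (A: 16>6, B: 18>11, C: 19>15).
For Country A, C strictly dominates B on the remaining columns (S1: 13>4, S3: 10>4, S4: 14>8); eliminate B.
For Country B, S3 strictly dominates S1 on the remaining rows (A: 20>14, C: 15>6); eliminate S1.
Among the remaining strategies, none is strictly dominated by another pure strategy of the same player, so the elimination stops.
Surviving strategies — Country A: {A, C}; Country B: {S3, S4}.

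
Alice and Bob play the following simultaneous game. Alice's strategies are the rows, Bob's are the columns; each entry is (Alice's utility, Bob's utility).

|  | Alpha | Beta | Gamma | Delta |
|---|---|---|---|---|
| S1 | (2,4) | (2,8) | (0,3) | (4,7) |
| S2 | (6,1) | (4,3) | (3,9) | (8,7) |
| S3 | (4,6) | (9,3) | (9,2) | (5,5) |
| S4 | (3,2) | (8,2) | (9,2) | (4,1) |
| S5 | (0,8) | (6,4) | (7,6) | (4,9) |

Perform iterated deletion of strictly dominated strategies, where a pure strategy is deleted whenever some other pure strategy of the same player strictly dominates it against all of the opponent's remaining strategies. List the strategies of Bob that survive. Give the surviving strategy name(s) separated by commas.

Alpha, Beta, Gamma, Delta

Row S1 is eliminated: S2 beats it against every remaining column (Alpha: 6>2, Beta: 4>2, Gamma: 3>0, Delta: 8>4).
For Alice, S3 strictly dominates S5 on the remaining columns (Alpha: 4>0, Beta: 9>6, Gamma: 9>7, Delta: 5>4); eliminate S5.
Among the remaining strategies, none is strictly dominated by another pure strategy of the same player, so the elimination stops.
Surviving strategies — Alice: {S2, S3, S4}; Bob: {Alpha, Beta, Gamma, Delta}.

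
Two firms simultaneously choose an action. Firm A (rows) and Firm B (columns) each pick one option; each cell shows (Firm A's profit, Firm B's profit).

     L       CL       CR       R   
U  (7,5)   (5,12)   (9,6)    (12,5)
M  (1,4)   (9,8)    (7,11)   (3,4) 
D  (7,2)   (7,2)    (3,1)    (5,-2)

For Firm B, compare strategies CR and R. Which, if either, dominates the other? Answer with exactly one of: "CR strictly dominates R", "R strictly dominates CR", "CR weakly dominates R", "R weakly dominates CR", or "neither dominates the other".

CR's payoffs vs R's, by Firm A's action — U: 6>5, M: 11>4, D: 1>-2.
CR gives a strictly higher payoff against every action of Firm A, so CR strictly dominates R.

CR strictly dominates R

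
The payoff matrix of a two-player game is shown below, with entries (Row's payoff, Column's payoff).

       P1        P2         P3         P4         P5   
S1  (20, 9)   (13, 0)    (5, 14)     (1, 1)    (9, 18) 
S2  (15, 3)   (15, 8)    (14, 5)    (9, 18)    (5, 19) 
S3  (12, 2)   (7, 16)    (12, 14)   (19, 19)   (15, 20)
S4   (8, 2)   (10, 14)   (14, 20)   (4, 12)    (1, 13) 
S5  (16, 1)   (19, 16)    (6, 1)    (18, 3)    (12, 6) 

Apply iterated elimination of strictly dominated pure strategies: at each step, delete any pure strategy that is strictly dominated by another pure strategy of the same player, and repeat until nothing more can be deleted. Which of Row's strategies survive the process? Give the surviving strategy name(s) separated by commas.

Column's strategy P1 is strictly dominated by P5 (S1: 18>9, S2: 19>3, S3: 20>2, S4: 13>2, S5: 6>1) and is removed.
Row S1 is eliminated: S5 beats it against every remaining column (P2: 19>13, P3: 6>5, P4: 18>1, P5: 12>9).
Column P4 is eliminated: P5 beats it against every remaining row (S2: 19>18, S3: 20>19, S4: 13>12, S5: 6>3).
Among the remaining strategies, none is strictly dominated by another pure strategy of the same player, so the elimination stops.
Surviving strategies — Row: {S2, S3, S4, S5}; Column: {P2, P3, P5}.

S2, S3, S4, S5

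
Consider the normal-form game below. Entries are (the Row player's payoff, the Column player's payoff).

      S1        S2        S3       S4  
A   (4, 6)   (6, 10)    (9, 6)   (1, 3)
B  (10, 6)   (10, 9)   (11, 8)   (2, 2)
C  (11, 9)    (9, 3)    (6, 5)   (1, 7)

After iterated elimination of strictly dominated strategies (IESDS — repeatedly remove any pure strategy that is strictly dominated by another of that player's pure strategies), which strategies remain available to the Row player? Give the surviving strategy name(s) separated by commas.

B, C

The Row player's strategy A is strictly dominated by B (S1: 10>4, S2: 10>6, S3: 11>9, S4: 2>1) and is removed.
The Column player's strategy S4 is strictly dominated by S1 (B: 6>2, C: 9>7) and is removed.
Among the remaining strategies, none is strictly dominated by another pure strategy of the same player, so the elimination stops.
Surviving strategies — the Row player: {B, C}; the Column player: {S1, S2, S3}.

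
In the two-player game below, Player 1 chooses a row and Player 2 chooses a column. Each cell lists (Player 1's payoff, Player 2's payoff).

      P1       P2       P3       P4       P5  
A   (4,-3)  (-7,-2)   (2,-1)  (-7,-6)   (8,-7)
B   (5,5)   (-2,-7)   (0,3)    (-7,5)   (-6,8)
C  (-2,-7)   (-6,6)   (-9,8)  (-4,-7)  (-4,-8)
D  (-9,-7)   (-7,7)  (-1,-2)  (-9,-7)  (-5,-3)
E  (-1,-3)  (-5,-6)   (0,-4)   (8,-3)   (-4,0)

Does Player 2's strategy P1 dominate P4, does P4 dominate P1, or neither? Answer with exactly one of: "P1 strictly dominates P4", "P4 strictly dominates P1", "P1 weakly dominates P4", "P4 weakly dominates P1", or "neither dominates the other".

P1 weakly dominates P4

Compare P1 to P4 across each choice by Player 1: A: -3>-6, B: 5=5, C: -7=-7, D: -7=-7, E: -3=-3.
P1 is at least as good everywhere and strictly better somewhere (tied only at B, C, D, E), so P1 weakly but not strictly dominates P4.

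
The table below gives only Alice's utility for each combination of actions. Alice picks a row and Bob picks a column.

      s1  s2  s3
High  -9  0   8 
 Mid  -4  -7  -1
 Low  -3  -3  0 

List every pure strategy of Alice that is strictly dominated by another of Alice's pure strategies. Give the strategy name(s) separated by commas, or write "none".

High is not dominated — it holds its own against Mid at s2 (0>-7); Low at s2 (0>-3).
Low strictly dominates Mid — s1: -3>-4, s2: -3>-7, s3: 0>-1.
Nothing dominates Low: High at s1 (-3>-9); Mid at s1 (-3>-4).

Mid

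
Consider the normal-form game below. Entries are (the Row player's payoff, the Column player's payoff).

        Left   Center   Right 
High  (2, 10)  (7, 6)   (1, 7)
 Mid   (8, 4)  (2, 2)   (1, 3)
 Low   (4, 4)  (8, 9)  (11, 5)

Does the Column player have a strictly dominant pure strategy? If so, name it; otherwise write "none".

none

Left fails to dominate Center at Low (4<9).
Center fails to dominate Left at High (6<10).
Right fails to dominate Left at High (7<10).
No single strategy dominates all the others.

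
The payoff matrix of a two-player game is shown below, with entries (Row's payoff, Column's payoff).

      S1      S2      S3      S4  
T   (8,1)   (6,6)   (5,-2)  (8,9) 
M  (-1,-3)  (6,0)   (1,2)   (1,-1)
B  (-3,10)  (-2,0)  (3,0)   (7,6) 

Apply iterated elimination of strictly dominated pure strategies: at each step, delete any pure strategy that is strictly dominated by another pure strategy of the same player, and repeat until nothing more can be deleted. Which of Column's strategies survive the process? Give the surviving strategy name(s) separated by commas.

Row's strategy B is strictly dominated by T (S1: 8>-3, S2: 6>-2, S3: 5>3, S4: 8>7) and is removed.
For Column, S2 strictly dominates S1 on the remaining rows (T: 6>1, M: 0>-3); eliminate S1.
Among the remaining strategies, none is strictly dominated by another pure strategy of the same player, so the elimination stops.
Surviving strategies — Row: {T, M}; Column: {S2, S3, S4}.

S2, S3, S4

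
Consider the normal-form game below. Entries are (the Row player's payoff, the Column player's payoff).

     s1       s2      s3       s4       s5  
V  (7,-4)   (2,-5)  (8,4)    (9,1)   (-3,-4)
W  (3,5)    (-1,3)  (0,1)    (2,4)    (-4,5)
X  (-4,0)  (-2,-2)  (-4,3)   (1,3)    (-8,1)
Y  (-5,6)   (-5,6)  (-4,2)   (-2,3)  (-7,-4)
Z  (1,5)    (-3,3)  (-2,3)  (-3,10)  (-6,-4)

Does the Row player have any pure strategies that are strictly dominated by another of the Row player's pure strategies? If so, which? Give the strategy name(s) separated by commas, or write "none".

V: no other strategy beats it everywhere (W at s1 (7>3); X at s1 (7>-4); Y at s1 (7>-5); Z at s1 (7>1)).
V strictly dominates W — s1: 7>3, s2: 2>-1, s3: 8>0, s4: 9>2, s5: -3>-4.
V strictly dominates X — s1: 7>-4, s2: 2>-2, s3: 8>-4, s4: 9>1, s5: -3>-8.
Y is strictly dominated by V (s1: 7>-5, s2: 2>-5, s3: 8>-4, s4: 9>-2, s5: -3>-7).
V strictly dominates Z — s1: 7>1, s2: 2>-3, s3: 8>-2, s4: 9>-3, s5: -3>-6.

W, X, Y, Z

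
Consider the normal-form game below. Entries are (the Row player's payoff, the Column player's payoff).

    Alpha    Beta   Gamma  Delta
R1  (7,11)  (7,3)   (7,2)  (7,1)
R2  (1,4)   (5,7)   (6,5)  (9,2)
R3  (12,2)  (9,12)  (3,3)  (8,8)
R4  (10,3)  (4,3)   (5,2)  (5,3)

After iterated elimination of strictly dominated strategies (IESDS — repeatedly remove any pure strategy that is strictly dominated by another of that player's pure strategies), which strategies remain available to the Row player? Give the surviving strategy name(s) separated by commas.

R3

The Column player's strategy Gamma is strictly dominated by Beta (R1: 3>2, R2: 7>5, R3: 12>3, R4: 3>2) and is removed.
For the Row player, R3 strictly dominates R1 on the remaining columns (Alpha: 12>7, Beta: 9>7, Delta: 8>7); eliminate R1.
The Row player's strategy R4 is strictly dominated by R3 (Alpha: 12>10, Beta: 9>4, Delta: 8>5) and is removed.
Column Alpha is eliminated: Beta beats it against every remaining row (R2: 7>4, R3: 12>2).
The Column player's strategy Delta is strictly dominated by Beta (R2: 7>2, R3: 12>8) and is removed.
For the Row player, R3 strictly dominates R2 on the remaining columns (Beta: 9>5); eliminate R2.
Among the remaining strategies, none is strictly dominated by another pure strategy of the same player, so the elimination stops.
Surviving strategies — the Row player: {R3}; the Column player: {Beta}.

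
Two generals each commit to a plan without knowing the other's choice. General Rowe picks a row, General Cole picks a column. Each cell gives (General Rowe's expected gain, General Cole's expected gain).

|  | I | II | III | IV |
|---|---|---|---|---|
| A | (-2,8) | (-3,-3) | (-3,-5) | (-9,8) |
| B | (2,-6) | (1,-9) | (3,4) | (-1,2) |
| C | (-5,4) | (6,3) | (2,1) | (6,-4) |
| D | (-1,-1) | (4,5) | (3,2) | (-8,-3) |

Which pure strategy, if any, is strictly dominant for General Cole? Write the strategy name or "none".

I fails to dominate II at D (-1<5).
II fails to dominate I at A (-3<8).
III fails to dominate I at A (-5<8).
IV fails to dominate I at A (8=8).
No single strategy dominates all the others.

none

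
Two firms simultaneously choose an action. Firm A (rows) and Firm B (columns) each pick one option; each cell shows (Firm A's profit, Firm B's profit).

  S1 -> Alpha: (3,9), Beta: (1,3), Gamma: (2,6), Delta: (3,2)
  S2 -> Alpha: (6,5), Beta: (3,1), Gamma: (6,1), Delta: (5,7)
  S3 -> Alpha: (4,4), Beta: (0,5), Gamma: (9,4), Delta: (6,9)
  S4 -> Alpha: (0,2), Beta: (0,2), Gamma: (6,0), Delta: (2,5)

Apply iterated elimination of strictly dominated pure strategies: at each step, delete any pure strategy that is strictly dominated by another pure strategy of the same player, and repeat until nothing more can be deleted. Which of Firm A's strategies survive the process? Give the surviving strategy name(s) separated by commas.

Firm A's strategy S1 is strictly dominated by S2 (Alpha: 6>3, Beta: 3>1, Gamma: 6>2, Delta: 5>3) and is removed.
Firm B's strategy Alpha is strictly dominated by Delta (S2: 7>5, S3: 9>4, S4: 5>2) and is removed.
For Firm B, Delta strictly dominates Beta on the remaining rows (S2: 7>1, S3: 9>5, S4: 5>2); eliminate Beta.
For Firm A, S3 strictly dominates S2 on the remaining columns (Gamma: 9>6, Delta: 6>5); eliminate S2.
Row S4 is eliminated: S3 beats it against every remaining column (Gamma: 9>6, Delta: 6>2).
Column Gamma is eliminated: Delta beats it against every remaining row (S3: 9>4).
Among the remaining strategies, none is strictly dominated by another pure strategy of the same player, so the elimination stops.
Surviving strategies — Firm A: {S3}; Firm B: {Delta}.

S3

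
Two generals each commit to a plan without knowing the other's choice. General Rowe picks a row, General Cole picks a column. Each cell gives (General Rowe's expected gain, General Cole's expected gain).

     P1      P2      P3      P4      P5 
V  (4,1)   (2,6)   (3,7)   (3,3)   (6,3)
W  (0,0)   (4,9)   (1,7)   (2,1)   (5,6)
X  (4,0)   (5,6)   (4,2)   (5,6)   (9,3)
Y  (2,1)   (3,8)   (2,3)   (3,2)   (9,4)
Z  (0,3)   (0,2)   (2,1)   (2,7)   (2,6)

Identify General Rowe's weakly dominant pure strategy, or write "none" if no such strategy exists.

X vs V: P1: 4=4, P2: 5>2, P3: 4>3, P4: 5>3, P5: 9>6.
X vs W: P1: 4>0, P2: 5>4, P3: 4>1, P4: 5>2, P5: 9>5.
X vs Y: P1: 4>2, P2: 5>3, P3: 4>2, P4: 5>3, P5: 9=9.
X vs Z: P1: 4>0, P2: 5>0, P3: 4>2, P4: 5>2, P5: 9>2.
X is at least as good as every other strategy against every opponent action, so it is weakly dominant.

X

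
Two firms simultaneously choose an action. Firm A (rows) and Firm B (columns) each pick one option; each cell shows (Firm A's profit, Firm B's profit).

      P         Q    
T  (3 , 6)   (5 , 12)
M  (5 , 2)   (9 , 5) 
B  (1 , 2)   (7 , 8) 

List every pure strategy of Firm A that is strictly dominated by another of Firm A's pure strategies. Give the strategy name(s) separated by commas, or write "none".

T, B

T is strictly dominated by M (P: 5>3, Q: 9>5).
M: no other strategy beats it everywhere (T at P (5>3); B at P (5>1)).
B is strictly dominated by M (P: 5>1, Q: 9>7).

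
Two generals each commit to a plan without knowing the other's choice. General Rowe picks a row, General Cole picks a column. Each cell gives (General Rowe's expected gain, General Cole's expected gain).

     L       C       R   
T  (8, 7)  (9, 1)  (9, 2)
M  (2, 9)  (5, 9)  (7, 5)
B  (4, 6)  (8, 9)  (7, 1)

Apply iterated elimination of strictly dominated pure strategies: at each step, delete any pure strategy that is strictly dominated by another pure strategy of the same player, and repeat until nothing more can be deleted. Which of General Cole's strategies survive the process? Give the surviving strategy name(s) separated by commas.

L

For General Rowe, T strictly dominates M on the remaining columns (L: 8>2, C: 9>5, R: 9>7); eliminate M.
For General Rowe, T strictly dominates B on the remaining columns (L: 8>4, C: 9>8, R: 9>7); eliminate B.
Column C is eliminated: L beats it against every remaining row (T: 7>1).
Column R is eliminated: L beats it against every remaining row (T: 7>2).
Among the remaining strategies, none is strictly dominated by another pure strategy of the same player, so the elimination stops.
Surviving strategies — General Rowe: {T}; General Cole: {L}.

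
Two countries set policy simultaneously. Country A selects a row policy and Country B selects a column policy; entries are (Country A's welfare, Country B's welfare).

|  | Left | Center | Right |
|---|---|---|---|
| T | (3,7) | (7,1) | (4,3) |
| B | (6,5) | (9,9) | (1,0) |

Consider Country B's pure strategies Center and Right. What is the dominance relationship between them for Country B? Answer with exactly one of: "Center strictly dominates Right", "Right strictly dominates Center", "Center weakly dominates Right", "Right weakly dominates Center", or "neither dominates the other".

neither dominates the other

Center's payoffs vs Right's, by Country A's action — T: 1<3, B: 9>0.
Center does better at B but worse at T; neither strategy dominates the other.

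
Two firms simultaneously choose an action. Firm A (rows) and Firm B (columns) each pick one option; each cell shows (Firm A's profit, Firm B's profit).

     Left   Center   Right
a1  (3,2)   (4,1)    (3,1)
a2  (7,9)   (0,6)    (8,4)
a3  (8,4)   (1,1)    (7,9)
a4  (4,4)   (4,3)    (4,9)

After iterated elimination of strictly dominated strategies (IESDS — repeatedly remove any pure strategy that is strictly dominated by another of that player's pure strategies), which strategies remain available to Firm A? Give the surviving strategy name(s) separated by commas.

For Firm B, Left strictly dominates Center on the remaining rows (a1: 2>1, a2: 9>6, a3: 4>1, a4: 4>3); eliminate Center.
For Firm A, a2 strictly dominates a1 on the remaining columns (Left: 7>3, Right: 8>3); eliminate a1.
Firm A's strategy a4 is strictly dominated by a2 (Left: 7>4, Right: 8>4) and is removed.
Among the remaining strategies, none is strictly dominated by another pure strategy of the same player, so the elimination stops.
Surviving strategies — Firm A: {a2, a3}; Firm B: {Left, Right}.

a2, a3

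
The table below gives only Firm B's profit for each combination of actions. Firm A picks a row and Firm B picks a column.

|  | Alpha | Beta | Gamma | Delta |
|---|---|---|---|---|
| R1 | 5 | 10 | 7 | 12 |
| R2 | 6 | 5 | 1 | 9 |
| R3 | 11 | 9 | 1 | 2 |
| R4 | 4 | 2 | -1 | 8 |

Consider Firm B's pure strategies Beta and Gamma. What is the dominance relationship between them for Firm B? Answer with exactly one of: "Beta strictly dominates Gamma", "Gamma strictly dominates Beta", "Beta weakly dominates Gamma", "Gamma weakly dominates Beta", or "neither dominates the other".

Beta strictly dominates Gamma

Compare Beta to Gamma across every action of Firm A: R1: 10>7, R2: 5>1, R3: 9>1, R4: 2>-1.
Every comparison favours Beta, so Beta strictly dominates Gamma.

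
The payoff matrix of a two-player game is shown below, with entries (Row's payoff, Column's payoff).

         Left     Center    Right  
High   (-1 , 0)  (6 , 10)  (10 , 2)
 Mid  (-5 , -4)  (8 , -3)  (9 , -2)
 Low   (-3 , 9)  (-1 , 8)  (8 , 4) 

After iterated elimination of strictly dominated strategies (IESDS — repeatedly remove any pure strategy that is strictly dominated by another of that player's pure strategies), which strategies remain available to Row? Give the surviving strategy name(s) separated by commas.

High, Mid

For Row, High strictly dominates Low on the remaining columns (Left: -1>-3, Center: 6>-1, Right: 10>8); eliminate Low.
Column's strategy Left is strictly dominated by Center (High: 10>0, Mid: -3>-4) and is removed.
Among the remaining strategies, none is strictly dominated by another pure strategy of the same player, so the elimination stops.
Surviving strategies — Row: {High, Mid}; Column: {Center, Right}.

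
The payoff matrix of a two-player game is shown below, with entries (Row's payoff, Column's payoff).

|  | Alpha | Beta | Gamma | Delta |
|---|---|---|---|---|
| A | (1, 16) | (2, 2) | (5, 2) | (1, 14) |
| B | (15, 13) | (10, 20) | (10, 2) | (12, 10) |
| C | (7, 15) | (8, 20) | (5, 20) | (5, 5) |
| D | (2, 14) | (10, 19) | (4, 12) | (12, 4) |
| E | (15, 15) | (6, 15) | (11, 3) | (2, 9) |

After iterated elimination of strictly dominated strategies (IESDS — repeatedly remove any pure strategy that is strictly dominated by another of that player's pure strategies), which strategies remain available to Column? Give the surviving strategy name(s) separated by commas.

Alpha, Beta

For Row, B strictly dominates A on the remaining columns (Alpha: 15>1, Beta: 10>2, Gamma: 10>5, Delta: 12>1); eliminate A.
For Row, B strictly dominates C on the remaining columns (Alpha: 15>7, Beta: 10>8, Gamma: 10>5, Delta: 12>5); eliminate C.
Column Gamma is eliminated: Alpha beats it against every remaining row (B: 13>2, D: 14>12, E: 15>3).
Column Delta is eliminated: Alpha beats it against every remaining row (B: 13>10, D: 14>4, E: 15>9).
Among the remaining strategies, none is strictly dominated by another pure strategy of the same player, so the elimination stops.
Surviving strategies — Row: {B, D, E}; Column: {Alpha, Beta}.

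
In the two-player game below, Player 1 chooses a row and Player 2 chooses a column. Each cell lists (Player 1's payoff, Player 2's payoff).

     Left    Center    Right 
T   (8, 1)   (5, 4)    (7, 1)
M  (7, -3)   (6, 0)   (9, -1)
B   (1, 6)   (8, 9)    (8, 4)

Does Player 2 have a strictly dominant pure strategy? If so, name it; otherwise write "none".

Center

Center vs Left: T: 4>1, M: 0>-3, B: 9>6.
Center vs Right: T: 4>1, M: 0>-1, B: 9>4.
Center strictly beats every other strategy against every opponent action, so it is strictly dominant.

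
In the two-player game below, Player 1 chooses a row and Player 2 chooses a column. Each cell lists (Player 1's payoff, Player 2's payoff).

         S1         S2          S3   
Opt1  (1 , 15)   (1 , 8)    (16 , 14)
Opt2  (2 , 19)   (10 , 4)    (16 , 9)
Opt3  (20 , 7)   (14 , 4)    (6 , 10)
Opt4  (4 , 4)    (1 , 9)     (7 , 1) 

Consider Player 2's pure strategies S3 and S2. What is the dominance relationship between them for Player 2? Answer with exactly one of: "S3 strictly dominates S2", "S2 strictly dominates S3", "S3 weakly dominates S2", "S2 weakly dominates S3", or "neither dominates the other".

S3's payoffs vs S2's, by Player 1's action — Opt1: 14>8, Opt2: 9>4, Opt3: 10>4, Opt4: 1<9.
S3 does better at Opt1, Opt2, Opt3 but worse at Opt4; neither strategy dominates the other.

neither dominates the other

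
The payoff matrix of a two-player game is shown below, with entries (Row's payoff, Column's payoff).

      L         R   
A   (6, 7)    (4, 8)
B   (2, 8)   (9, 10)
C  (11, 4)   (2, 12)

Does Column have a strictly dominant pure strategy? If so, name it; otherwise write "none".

R

R vs L: A: 8>7, B: 10>8, C: 12>4.
R strictly beats every other strategy against every opponent action, so it is strictly dominant.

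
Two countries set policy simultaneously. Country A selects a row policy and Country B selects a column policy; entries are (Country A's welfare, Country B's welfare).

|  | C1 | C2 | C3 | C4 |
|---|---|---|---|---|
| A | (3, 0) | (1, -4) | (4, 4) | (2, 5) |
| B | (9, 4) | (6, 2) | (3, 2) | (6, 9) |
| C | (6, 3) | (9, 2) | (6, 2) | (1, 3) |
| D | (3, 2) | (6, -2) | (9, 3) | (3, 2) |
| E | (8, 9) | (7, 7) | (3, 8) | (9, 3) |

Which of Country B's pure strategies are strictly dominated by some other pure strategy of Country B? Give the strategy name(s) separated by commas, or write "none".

Nothing dominates C1: C2 at A (0>-4); C3 at B (4>2); C4 at C (3=3).
C2: dominated, since C1 does at least as well everywhere (A: 0>-4, B: 4>2, C: 3>2, D: 2>-2, E: 9>7).
C3: no other strategy beats it everywhere (C1 at A (4>0); C2 at A (4>-4); C4 at D (3>2)).
C4: no other strategy beats it everywhere (C1 at A (5>0); C2 at A (5>-4); C3 at A (5>4)).

C2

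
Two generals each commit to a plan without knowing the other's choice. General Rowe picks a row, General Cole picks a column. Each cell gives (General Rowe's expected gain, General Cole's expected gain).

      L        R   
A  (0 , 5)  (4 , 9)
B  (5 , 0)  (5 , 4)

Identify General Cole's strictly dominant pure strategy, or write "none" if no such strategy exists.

R vs L: A: 9>5, B: 4>0.
R strictly beats every other strategy against every opponent action, so it is strictly dominant.

R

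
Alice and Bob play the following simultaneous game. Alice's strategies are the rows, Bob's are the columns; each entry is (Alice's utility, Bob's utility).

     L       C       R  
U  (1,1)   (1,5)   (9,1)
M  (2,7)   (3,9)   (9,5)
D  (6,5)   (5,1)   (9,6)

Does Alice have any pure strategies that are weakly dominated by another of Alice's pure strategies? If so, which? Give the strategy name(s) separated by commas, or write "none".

M weakly dominates U — L: 2>1, C: 3>1, R: 9=9.
D weakly dominates M — L: 6>2, C: 5>3, R: 9=9.
D: no other strategy beats it everywhere (U at L (6>1); M at L (6>2)).

U, M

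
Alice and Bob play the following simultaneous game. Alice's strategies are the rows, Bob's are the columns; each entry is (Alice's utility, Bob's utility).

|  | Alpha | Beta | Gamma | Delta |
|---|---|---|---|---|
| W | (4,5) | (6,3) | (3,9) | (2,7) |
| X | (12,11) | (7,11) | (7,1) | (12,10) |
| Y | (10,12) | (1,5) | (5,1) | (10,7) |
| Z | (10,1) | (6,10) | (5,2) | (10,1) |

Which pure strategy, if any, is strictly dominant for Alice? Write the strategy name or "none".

X vs W: Alpha: 12>4, Beta: 7>6, Gamma: 7>3, Delta: 12>2.
X vs Y: Alpha: 12>10, Beta: 7>1, Gamma: 7>5, Delta: 12>10.
X vs Z: Alpha: 12>10, Beta: 7>6, Gamma: 7>5, Delta: 12>10.
X strictly beats every other strategy against every opponent action, so it is strictly dominant.

X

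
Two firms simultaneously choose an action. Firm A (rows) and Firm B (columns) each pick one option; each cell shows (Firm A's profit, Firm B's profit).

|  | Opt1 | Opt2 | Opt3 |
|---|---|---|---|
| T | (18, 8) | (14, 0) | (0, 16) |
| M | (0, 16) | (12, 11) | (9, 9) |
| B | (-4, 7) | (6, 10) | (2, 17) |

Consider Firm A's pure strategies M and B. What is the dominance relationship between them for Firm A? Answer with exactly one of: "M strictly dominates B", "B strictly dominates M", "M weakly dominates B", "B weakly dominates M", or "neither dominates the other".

M strictly dominates B

Compare M to B across every action of Firm B: Opt1: 0>-4, Opt2: 12>6, Opt3: 9>2.
M gives a strictly higher payoff against every action of Firm B, so M strictly dominates B.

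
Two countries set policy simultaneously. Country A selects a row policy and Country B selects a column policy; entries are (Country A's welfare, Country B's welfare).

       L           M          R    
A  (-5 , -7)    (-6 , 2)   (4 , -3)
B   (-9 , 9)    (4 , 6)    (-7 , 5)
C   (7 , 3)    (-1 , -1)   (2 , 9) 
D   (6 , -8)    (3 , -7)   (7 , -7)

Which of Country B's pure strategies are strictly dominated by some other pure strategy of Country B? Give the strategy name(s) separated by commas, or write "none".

none

L: no other strategy beats it everywhere (M at B (9>6); R at B (9>5)).
M: no other strategy beats it everywhere (L at A (2>-7); R at A (2>-3)).
R is not dominated — it holds its own against L at A (-3>-7); M at C (9>-1).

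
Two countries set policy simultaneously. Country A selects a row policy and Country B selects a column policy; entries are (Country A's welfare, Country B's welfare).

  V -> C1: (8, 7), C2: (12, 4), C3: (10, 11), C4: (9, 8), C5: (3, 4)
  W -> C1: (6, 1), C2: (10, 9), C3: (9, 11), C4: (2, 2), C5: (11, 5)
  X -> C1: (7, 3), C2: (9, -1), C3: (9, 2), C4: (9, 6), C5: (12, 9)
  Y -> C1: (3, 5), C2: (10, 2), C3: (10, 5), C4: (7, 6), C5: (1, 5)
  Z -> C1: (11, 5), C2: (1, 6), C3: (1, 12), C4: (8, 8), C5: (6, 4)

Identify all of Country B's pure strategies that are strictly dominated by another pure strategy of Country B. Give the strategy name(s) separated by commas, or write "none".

C1: dominated, since C4 does at least as well everywhere (V: 8>7, W: 2>1, X: 6>3, Y: 6>5, Z: 8>5).
C2: dominated, since C3 does at least as well everywhere (V: 11>4, W: 11>9, X: 2>-1, Y: 5>2, Z: 12>6).
Nothing dominates C3: C1 at V (11>7); C2 at V (11>4); C4 at V (11>8); C5 at V (11>4).
C4 is not dominated — it holds its own against C1 at V (8>7); C2 at V (8>4); C3 at X (6>2); C5 at V (8>4).
C5 is not dominated — it holds its own against C1 at W (5>1); C2 at V (4=4); C3 at X (9>2); C4 at W (5>2).

C1, C2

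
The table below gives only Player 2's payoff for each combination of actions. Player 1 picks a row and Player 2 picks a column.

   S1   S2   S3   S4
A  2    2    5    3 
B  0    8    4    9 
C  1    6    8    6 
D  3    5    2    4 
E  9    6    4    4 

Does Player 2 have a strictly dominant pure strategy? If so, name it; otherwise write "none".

none

S1 fails to dominate S2 at A (2=2).
S2 fails to dominate S1 at A (2=2).
S3 fails to dominate S1 at D (2<3).
S4 fails to dominate S1 at E (4<9).
No single strategy dominates all the others.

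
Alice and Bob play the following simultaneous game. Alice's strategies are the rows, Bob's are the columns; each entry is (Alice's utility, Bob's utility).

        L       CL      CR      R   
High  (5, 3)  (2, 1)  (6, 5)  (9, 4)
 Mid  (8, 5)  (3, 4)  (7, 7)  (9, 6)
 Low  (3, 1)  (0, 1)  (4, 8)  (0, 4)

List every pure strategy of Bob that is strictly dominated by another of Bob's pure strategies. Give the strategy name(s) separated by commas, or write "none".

L, CL, R

CR strictly dominates L — High: 5>3, Mid: 7>5, Low: 8>1.
CL: dominated, since CR does at least as well everywhere (High: 5>1, Mid: 7>4, Low: 8>1).
Nothing dominates CR: L at High (5>3); CL at High (5>1); R at High (5>4).
CR strictly dominates R — High: 5>4, Mid: 7>6, Low: 8>4.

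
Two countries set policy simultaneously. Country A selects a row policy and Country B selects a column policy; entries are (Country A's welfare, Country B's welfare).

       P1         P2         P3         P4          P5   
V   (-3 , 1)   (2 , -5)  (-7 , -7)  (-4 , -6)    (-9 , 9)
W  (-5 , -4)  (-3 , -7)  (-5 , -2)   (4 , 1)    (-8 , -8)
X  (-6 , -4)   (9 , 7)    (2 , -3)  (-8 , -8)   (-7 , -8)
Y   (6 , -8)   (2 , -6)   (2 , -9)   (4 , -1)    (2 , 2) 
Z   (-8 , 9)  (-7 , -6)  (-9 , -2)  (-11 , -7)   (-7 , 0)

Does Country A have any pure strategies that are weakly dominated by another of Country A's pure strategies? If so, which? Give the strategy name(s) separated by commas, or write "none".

V is weakly dominated by Y (P1: 6>-3, P2: 2=2, P3: 2>-7, P4: 4>-4, P5: 2>-9).
W is weakly dominated by Y (P1: 6>-5, P2: 2>-3, P3: 2>-5, P4: 4=4, P5: 2>-8).
X: no other strategy beats it everywhere (V at P2 (9>2); W at P2 (9>-3); Y at P2 (9>2); Z at P1 (-6>-8)).
Y is not dominated — it holds its own against V at P1 (6>-3); W at P1 (6>-5); X at P1 (6>-6); Z at P1 (6>-8).
X weakly dominates Z — P1: -6>-8, P2: 9>-7, P3: 2>-9, P4: -8>-11, P5: -7=-7.

V, W, Z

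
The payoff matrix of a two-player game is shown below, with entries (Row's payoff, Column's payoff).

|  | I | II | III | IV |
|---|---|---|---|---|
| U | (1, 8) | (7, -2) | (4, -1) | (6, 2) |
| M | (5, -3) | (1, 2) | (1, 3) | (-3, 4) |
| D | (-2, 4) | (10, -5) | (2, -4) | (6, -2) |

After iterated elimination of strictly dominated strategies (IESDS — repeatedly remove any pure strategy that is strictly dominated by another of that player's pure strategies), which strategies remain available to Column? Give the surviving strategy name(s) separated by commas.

Column II is eliminated: III beats it against every remaining row (U: -1>-2, M: 3>2, D: -4>-5).
Column's strategy III is strictly dominated by IV (U: 2>-1, M: 4>3, D: -2>-4) and is removed.
Among the remaining strategies, none is strictly dominated by another pure strategy of the same player, so the elimination stops.
Surviving strategies — Row: {U, M, D}; Column: {I, IV}.

I, IV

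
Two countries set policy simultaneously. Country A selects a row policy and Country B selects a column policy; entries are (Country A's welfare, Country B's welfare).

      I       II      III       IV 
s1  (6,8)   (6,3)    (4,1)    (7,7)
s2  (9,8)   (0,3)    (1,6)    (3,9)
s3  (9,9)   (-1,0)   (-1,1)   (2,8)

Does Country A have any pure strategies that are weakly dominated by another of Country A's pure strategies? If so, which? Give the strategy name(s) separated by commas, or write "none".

s3

s1: no other strategy beats it everywhere (s2 at II (6>0); s3 at II (6>-1)).
Nothing dominates s2: s1 at I (9>6); s3 at II (0>-1).
s2 weakly dominates s3 — I: 9=9, II: 0>-1, III: 1>-1, IV: 3>2.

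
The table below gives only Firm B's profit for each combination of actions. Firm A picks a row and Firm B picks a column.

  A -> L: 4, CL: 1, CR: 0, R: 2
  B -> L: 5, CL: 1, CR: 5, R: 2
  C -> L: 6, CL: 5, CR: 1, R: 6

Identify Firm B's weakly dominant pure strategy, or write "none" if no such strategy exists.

L

L vs CL: A: 4>1, B: 5>1, C: 6>5.
L vs CR: A: 4>0, B: 5=5, C: 6>1.
L vs R: A: 4>2, B: 5>2, C: 6=6.
L is at least as good as every other strategy against every opponent action, so it is weakly dominant.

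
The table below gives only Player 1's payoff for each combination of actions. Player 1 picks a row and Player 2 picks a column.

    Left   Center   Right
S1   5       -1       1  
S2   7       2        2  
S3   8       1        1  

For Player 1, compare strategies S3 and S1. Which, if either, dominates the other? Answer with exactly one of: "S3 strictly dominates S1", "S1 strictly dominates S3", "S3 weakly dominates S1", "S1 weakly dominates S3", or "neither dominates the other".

S3's payoffs vs S1's, by Player 2's action — Left: 8>5, Center: 1>-1, Right: 1=1.
S3 is at least as good everywhere and strictly better somewhere (tied only at Right), so S3 weakly but not strictly dominates S1.

S3 weakly dominates S1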